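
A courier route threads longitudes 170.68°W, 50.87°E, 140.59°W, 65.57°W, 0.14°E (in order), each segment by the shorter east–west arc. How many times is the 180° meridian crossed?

2

Leg 1: -170.68° → +50.87°, shortest Δλ = -138.45° (west) — crosses 180°.
Leg 2: +50.87° → -140.59°, shortest Δλ = 168.54° (east) — crosses 180°.
Leg 3: -140.59° → -65.57°, shortest Δλ = 75.02° (east) — does not cross 180°.
Leg 4: -65.57° → +0.14°, shortest Δλ = 65.71° (east) — does not cross 180°.
Total crossings: 2.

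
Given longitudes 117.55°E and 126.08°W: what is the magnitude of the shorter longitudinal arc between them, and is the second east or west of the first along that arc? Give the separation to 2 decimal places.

Raw difference: -126.08 − 117.55 = -243.63°.
Normalise into (−180°, 180°]: -243.63° + 360° = 116.37°.
Positive ⇒ the second point lies to the east; separation 116.37°.

116.37° east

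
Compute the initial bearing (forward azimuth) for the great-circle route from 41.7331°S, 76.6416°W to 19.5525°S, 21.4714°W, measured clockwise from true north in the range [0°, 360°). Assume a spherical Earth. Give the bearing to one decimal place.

82.0°

Δλ = -21.4714 − -76.6416 = 55.1702°.
θ = atan2( sin Δλ · cos φ₂ , cos φ₁ · sin φ₂ − sin φ₁ · cos φ₂ · cos Δλ )
  = atan2(0.77352, 0.10851) = 82.014° → normalised to [0°, 360°): 82.014°.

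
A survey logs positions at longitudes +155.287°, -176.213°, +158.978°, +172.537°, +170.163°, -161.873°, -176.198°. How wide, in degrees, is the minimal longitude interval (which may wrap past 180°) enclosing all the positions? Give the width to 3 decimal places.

42.840°

Sort the longitudes: -176.213°, -176.198°, -161.873°, +155.287°, +158.978°, +170.163°, +172.537°.
Eastward gaps between consecutive values (wrapping around): 0.015°, 14.325°, 317.160°, 3.691°, 11.185°, 2.374°, 11.250°.
Largest gap = 317.160° ⇒ minimal covering band is its complement: 360° − 317.160° = 42.840°.
Band runs from +155.287° eastward to -161.873°, crossing the antimeridian.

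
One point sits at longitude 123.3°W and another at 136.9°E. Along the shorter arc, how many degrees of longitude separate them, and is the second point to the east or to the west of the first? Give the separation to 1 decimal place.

Raw difference: 136.9 − -123.3 = 260.2°.
Normalise into (−180°, 180°]: 260.2° − 360° = -99.8°.
Negative ⇒ the second point lies to the west; separation 99.8°.

99.8° west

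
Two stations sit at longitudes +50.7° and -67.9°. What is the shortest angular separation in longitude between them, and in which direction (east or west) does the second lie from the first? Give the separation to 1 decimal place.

Raw difference: -67.9 − 50.7 = -118.6°.
Normalise into (−180°, 180°]: -118.6° stays -118.6°.
Negative ⇒ the second point lies to the west; separation 118.6°.

118.6° west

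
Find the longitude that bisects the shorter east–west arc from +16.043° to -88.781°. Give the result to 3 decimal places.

Signed shortest Δλ from +16.043° to -88.781° is -104.824°.
Midpoint longitude = +16.043° + (-104.824°)/2 = +16.043° − 52.412° = -36.369°.

-36.369°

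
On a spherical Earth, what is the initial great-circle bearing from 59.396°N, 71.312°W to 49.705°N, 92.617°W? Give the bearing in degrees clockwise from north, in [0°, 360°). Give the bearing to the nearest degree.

Δλ = -92.617 − -71.312 = -21.305°.
θ = atan2( sin Δλ · cos φ₂ , cos φ₁ · sin φ₂ − sin φ₁ · cos φ₂ · cos Δλ )
  = atan2(-0.23498, -0.13029) = -119.008° → normalised to [0°, 360°): 240.992°.

241°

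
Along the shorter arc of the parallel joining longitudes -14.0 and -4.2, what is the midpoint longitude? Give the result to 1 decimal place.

Signed shortest Δλ from -14.0° to -4.2° is +9.8°.
Midpoint longitude = -14.0° + (+9.8°)/2 = -14.0° + 4.9° = -9.1°.

-9.1°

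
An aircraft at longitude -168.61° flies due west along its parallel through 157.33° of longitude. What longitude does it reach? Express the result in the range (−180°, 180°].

+34.06°

Start at -168.61°; shift −157.33° → -325.94°.
-325.94° lies outside (−180°, 180°]; add 360° → +34.06°.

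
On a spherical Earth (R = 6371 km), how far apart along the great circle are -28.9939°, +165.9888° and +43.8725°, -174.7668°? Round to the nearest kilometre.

Δλ = -174.7668 − 165.9888 = -340.7556°; wrapped into (−180°, 180°]: 19.2444°.
Δφ = 43.8725 − -28.9939 = 72.8664°.
a = sin²(Δφ/2) + cos φ₁ · cos φ₂ · sin²(Δλ/2) = 0.370316.
c = 2·atan2(√a, √(1−a)) = 1.30843 rad → d = 6371·c ≈ 8336.00 km.

8336 km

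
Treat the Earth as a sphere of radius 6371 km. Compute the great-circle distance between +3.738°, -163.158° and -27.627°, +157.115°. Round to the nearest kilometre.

5502 km

Δλ = 157.115 − -163.158 = 320.273°; wrapped into (−180°, 180°]: -39.727°.
Δφ = -27.627 − 3.738 = -31.365°.
a = sin²(Δφ/2) + cos φ₁ · cos φ₂ · sin²(Δλ/2) = 0.175136.
c = 2·atan2(√a, √(1−a)) = 0.86357 rad → d = 6371·c ≈ 5501.80 km.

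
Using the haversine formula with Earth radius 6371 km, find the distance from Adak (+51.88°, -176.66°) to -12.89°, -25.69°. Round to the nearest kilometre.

Δλ = -25.69 − -176.66 = 150.97°.
Δφ = -12.89 − 51.88 = -64.77°.
a = sin²(Δφ/2) + cos φ₁ · cos φ₂ · sin²(Δλ/2) = 0.850827.
c = 2·atan2(√a, √(1−a)) = 2.34851 rad → d = 6371·c ≈ 14962.38 km.

14962 km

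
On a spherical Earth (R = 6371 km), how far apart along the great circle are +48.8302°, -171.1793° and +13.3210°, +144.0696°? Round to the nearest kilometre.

Δλ = 144.0696 − -171.1793 = 315.2489°; wrapped into (−180°, 180°]: -44.7511°.
Δφ = 13.3210 − 48.8302 = -35.5092°.
a = sin²(Δφ/2) + cos φ₁ · cos φ₂ · sin²(Δλ/2) = 0.185818.
c = 2·atan2(√a, √(1−a)) = 0.89135 rad → d = 6371·c ≈ 5678.78 km.

5679 km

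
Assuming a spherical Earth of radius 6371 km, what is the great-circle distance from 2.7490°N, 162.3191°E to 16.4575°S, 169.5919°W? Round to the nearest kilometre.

Δλ = -169.5919 − 162.3191 = -331.9110°; wrapped into (−180°, 180°]: 28.0890°.
Δφ = -16.4575 − 2.7490 = -19.2065°.
a = sin²(Δφ/2) + cos φ₁ · cos φ₂ · sin²(Δλ/2) = 0.084244.
c = 2·atan2(√a, √(1−a)) = 0.58897 rad → d = 6371·c ≈ 3752.34 km.

3752 km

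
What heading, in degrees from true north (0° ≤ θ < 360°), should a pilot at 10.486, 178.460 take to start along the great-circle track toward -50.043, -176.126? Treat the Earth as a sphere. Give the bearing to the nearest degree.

Δλ = -176.126 − 178.460 = -354.586°; wrapped into (−180°, 180°]: 5.414°.
θ = atan2( sin Δλ · cos φ₂ , cos φ₁ · sin φ₂ − sin φ₁ · cos φ₂ · cos Δλ )
  = atan2(0.06059, -0.87008) = 176.016° → normalised to [0°, 360°): 176.016°.

176°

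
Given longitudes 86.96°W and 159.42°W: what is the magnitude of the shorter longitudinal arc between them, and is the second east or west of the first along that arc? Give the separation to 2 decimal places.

Raw difference: -159.42 − -86.96 = -72.46°.
Normalise into (−180°, 180°]: -72.46° stays -72.46°.
Negative ⇒ the second point lies to the west; separation 72.46°.

72.46° west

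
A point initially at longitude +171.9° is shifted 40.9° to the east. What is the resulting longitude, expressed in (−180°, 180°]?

-147.2°

Start at +171.9°; shift +40.9° → +212.8°.
+212.8° lies outside (−180°, 180°]; subtract 360° → -147.2°.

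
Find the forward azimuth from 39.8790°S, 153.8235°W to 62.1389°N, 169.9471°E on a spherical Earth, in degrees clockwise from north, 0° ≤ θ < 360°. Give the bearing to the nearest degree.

Δλ = 169.9471 − -153.8235 = 323.7706°; wrapped into (−180°, 180°]: -36.2294°.
θ = atan2( sin Δλ · cos φ₂ , cos φ₁ · sin φ₂ − sin φ₁ · cos φ₂ · cos Δλ )
  = atan2(-0.27620, 0.92015) = -16.708° → normalised to [0°, 360°): 343.292°.

343°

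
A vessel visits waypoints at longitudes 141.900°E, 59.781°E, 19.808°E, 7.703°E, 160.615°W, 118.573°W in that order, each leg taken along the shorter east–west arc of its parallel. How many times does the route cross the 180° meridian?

Leg 1: +141.900° → +59.781°, shortest Δλ = -82.119° (west) — does not cross 180°.
Leg 2: +59.781° → +19.808°, shortest Δλ = -39.973° (west) — does not cross 180°.
Leg 3: +19.808° → +7.703°, shortest Δλ = -12.105° (west) — does not cross 180°.
Leg 4: +7.703° → -160.615°, shortest Δλ = -168.318° (west) — does not cross 180°.
Leg 5: -160.615° → -118.573°, shortest Δλ = 42.042° (east) — does not cross 180°.
Total crossings: 0.

0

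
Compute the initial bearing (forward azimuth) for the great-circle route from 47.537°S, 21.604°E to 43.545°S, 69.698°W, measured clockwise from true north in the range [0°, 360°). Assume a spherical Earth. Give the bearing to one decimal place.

236.6°

Δλ = -69.698 − 21.604 = -91.302°.
θ = atan2( sin Δλ · cos φ₂ , cos φ₁ · sin φ₂ − sin φ₁ · cos φ₂ · cos Δλ )
  = atan2(-0.72465, -0.47725) = -123.369° → normalised to [0°, 360°): 236.631°.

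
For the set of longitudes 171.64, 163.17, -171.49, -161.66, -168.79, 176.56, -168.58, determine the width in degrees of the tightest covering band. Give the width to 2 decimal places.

35.17°

Sort the longitudes: -171.49°, -168.79°, -168.58°, -161.66°, +163.17°, +171.64°, +176.56°.
Eastward gaps between consecutive values (wrapping around): 2.70°, 0.21°, 6.92°, 324.83°, 8.47°, 4.92°, 11.95°.
Largest gap = 324.83° ⇒ minimal covering band is its complement: 360° − 324.83° = 35.17°.
Band runs from +163.17° eastward to -161.66°, crossing the antimeridian.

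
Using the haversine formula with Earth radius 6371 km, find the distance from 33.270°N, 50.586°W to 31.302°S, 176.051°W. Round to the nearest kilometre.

14943 km

Δλ = -176.051 − -50.586 = -125.465°.
Δφ = -31.302 − 33.270 = -64.572°.
a = sin²(Δφ/2) + cos φ₁ · cos φ₂ · sin²(Δλ/2) = 0.849756.
c = 2·atan2(√a, √(1−a)) = 2.34551 rad → d = 6371·c ≈ 14943.25 km.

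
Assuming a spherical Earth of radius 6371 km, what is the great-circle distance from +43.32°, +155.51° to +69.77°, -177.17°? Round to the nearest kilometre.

3320 km

Δλ = -177.17 − 155.51 = -332.68°; wrapped into (−180°, 180°]: 27.32°.
Δφ = 69.77 − 43.32 = 26.45°.
a = sin²(Δφ/2) + cos φ₁ · cos φ₂ · sin²(Δλ/2) = 0.066369.
c = 2·atan2(√a, √(1−a)) = 0.52112 rad → d = 6371·c ≈ 3320.06 km.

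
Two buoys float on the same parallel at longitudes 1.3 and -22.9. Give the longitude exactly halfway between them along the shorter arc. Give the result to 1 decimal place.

Signed shortest Δλ from +1.3° to -22.9° is -24.2°.
Midpoint longitude = +1.3° + (-24.2°)/2 = +1.3° − 12.1° = -10.8°.

-10.8°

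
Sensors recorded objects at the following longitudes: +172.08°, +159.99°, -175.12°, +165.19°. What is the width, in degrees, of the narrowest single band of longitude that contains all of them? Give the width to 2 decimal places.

24.89°

Sort the longitudes: -175.12°, +159.99°, +165.19°, +172.08°.
Eastward gaps between consecutive values (wrapping around): 335.11°, 5.20°, 6.89°, 12.80°.
Largest gap = 335.11° ⇒ minimal covering band is its complement: 360° − 335.11° = 24.89°.
Band runs from +159.99° eastward to -175.12°, crossing the antimeridian.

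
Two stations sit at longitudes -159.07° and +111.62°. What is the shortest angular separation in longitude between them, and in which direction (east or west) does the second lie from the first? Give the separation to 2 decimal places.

89.31° west

Raw difference: 111.62 − -159.07 = 270.69°.
Normalise into (−180°, 180°]: 270.69° − 360° = -89.31°.
Negative ⇒ the second point lies to the west; separation 89.31°.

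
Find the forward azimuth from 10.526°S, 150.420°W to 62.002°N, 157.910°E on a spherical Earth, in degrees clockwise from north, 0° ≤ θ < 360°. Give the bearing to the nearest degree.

Δλ = 157.910 − -150.420 = 308.330°; wrapped into (−180°, 180°]: -51.670°.
θ = atan2( sin Δλ · cos φ₂ , cos φ₁ · sin φ₂ − sin φ₁ · cos φ₂ · cos Δλ )
  = atan2(-0.36825, 0.92129) = -21.787° → normalised to [0°, 360°): 338.213°.

338°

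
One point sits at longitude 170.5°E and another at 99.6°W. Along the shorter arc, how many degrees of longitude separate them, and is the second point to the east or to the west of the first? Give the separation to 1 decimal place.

89.9° east

Raw difference: -99.6 − 170.5 = -270.1°.
Normalise into (−180°, 180°]: -270.1° + 360° = 89.9°.
Positive ⇒ the second point lies to the east; separation 89.9°.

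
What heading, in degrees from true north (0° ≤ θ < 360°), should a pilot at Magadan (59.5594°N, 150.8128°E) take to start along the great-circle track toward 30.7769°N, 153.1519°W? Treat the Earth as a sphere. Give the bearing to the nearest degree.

Δλ = -153.1519 − 150.8128 = -303.9647°; wrapped into (−180°, 180°]: 56.0353°.
θ = atan2( sin Δλ · cos φ₂ , cos φ₁ · sin φ₂ − sin φ₁ · cos φ₂ · cos Δλ )
  = atan2(0.71258, -0.15459) = 102.240° → normalised to [0°, 360°): 102.240°.

102°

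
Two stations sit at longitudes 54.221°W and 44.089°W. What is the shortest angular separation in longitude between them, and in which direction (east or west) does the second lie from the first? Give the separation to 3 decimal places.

Raw difference: -44.089 − -54.221 = 10.132°.
Normalise into (−180°, 180°]: 10.132° stays 10.132°.
Positive ⇒ the second point lies to the east; separation 10.132°.

10.132° east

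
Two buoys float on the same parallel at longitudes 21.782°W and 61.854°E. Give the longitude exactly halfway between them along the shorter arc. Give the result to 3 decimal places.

Signed shortest Δλ from -21.782° to +61.854° is +83.636°.
Midpoint longitude = -21.782° + (+83.636°)/2 = -21.782° + 41.818° = +20.036°.

20.036°E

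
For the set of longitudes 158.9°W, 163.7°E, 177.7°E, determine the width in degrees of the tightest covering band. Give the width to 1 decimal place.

37.4°

Sort the longitudes: -158.9°, +163.7°, +177.7°.
Eastward gaps between consecutive values (wrapping around): 322.6°, 14.0°, 23.4°.
Largest gap = 322.6° ⇒ minimal covering band is its complement: 360° − 322.6° = 37.4°.
Band runs from +163.7° eastward to -158.9°, crossing the antimeridian.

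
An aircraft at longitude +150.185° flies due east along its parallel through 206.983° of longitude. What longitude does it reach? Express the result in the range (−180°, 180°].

Start at +150.185°; shift +206.983° → +357.168°.
+357.168° lies outside (−180°, 180°]; subtract 360° → -2.832°.

-2.832°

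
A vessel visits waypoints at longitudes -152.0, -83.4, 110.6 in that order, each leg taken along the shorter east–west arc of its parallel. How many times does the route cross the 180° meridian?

Leg 1: -152.0° → -83.4°, shortest Δλ = 68.6° (east) — does not cross 180°.
Leg 2: -83.4° → +110.6°, shortest Δλ = -166.0° (west) — crosses 180°.
Total crossings: 1.

1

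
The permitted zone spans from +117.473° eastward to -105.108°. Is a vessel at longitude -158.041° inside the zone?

Band width going east from +117.473° to -105.108°: ((-105.108 − 117.473) mod 360) = 137.419°.
Offset of -158.041° east of the west edge: ((-158.041 − 117.473) mod 360) = 84.486°.
84.486° ≤ 137.419° ⇒ inside.

Yes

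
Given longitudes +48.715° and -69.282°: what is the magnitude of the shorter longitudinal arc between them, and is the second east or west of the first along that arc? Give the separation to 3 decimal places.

Raw difference: -69.282 − 48.715 = -117.997°.
Normalise into (−180°, 180°]: -117.997° stays -117.997°.
Negative ⇒ the second point lies to the west; separation 117.997°.

117.997° west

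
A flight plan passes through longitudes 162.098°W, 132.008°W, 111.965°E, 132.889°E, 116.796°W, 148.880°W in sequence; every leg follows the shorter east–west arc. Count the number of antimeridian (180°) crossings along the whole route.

Leg 1: -162.098° → -132.008°, shortest Δλ = 30.09° (east) — does not cross 180°.
Leg 2: -132.008° → +111.965°, shortest Δλ = -116.027° (west) — crosses 180°.
Leg 3: +111.965° → +132.889°, shortest Δλ = 20.924° (east) — does not cross 180°.
Leg 4: +132.889° → -116.796°, shortest Δλ = 110.315° (east) — crosses 180°.
Leg 5: -116.796° → -148.880°, shortest Δλ = -32.084° (west) — does not cross 180°.
Total crossings: 2.

2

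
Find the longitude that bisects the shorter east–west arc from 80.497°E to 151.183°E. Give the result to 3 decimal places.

115.840°E

Signed shortest Δλ from +80.497° to +151.183° is +70.686°.
Midpoint longitude = +80.497° + (+70.686°)/2 = +80.497° + 35.343° = +115.840°.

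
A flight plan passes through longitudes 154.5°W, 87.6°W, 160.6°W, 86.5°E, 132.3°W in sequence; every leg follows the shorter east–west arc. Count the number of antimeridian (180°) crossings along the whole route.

2

Leg 1: -154.5° → -87.6°, shortest Δλ = 66.9° (east) — does not cross 180°.
Leg 2: -87.6° → -160.6°, shortest Δλ = -73.0° (west) — does not cross 180°.
Leg 3: -160.6° → +86.5°, shortest Δλ = -112.9° (west) — crosses 180°.
Leg 4: +86.5° → -132.3°, shortest Δλ = 141.2° (east) — crosses 180°.
Total crossings: 2.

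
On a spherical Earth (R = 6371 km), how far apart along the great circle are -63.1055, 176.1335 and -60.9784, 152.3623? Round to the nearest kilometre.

1254 km

Δλ = 152.3623 − 176.1335 = -23.7712°.
Δφ = -60.9784 − -63.1055 = 2.1271°.
a = sin²(Δφ/2) + cos φ₁ · cos φ₂ · sin²(Δλ/2) = 0.009653.
c = 2·atan2(√a, √(1−a)) = 0.19682 rad → d = 6371·c ≈ 1253.95 km.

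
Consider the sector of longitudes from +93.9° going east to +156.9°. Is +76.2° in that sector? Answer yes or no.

No

Band width going east from +93.9° to +156.9°: ((156.9 − 93.9) mod 360) = 63.0°.
Offset of +76.2° east of the west edge: ((76.2 − 93.9) mod 360) = 342.3°.
342.3° > 63.0° ⇒ outside.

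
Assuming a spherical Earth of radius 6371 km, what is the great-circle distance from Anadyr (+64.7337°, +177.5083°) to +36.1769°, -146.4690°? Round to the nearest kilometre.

3966 km

Δλ = -146.4690 − 177.5083 = -323.9773°; wrapped into (−180°, 180°]: 36.0227°.
Δφ = 36.1769 − 64.7337 = -28.5568°.
a = sin²(Δφ/2) + cos φ₁ · cos φ₂ · sin²(Δλ/2) = 0.093768.
c = 2·atan2(√a, √(1−a)) = 0.62243 rad → d = 6371·c ≈ 3965.51 km.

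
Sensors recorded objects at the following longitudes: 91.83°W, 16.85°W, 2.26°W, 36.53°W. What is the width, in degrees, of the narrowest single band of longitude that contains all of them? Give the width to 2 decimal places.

89.57°

Sort the longitudes: -91.83°, -36.53°, -16.85°, -2.26°.
Eastward gaps between consecutive values (wrapping around): 55.30°, 19.68°, 14.59°, 270.43°.
Largest gap = 270.43° ⇒ minimal covering band is its complement: 360° − 270.43° = 89.57°.
Band runs from -91.83° eastward to -2.26°.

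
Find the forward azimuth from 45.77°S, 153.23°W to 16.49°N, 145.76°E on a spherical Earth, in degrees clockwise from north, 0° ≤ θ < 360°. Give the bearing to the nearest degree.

302°

Δλ = 145.76 − -153.23 = 298.99°; wrapped into (−180°, 180°]: -61.01°.
θ = atan2( sin Δλ · cos φ₂ , cos φ₁ · sin φ₂ − sin φ₁ · cos φ₂ · cos Δλ )
  = atan2(-0.83873, 0.53099) = -57.662° → normalised to [0°, 360°): 302.338°.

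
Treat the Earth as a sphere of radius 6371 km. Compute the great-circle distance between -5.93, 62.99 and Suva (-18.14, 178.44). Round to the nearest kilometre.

12450 km

Δλ = 178.44 − 62.99 = 115.45°.
Δφ = -18.14 − -5.93 = -12.21°.
a = sin²(Δφ/2) + cos φ₁ · cos φ₂ · sin²(Δλ/2) = 0.687007.
c = 2·atan2(√a, √(1−a)) = 1.95413 rad → d = 6371·c ≈ 12449.76 km.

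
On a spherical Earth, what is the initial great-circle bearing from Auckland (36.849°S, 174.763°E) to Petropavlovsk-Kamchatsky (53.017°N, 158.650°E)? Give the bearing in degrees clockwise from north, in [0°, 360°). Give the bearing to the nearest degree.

Δλ = 158.650 − 174.763 = -16.113°.
θ = atan2( sin Δλ · cos φ₂ , cos φ₁ · sin φ₂ − sin φ₁ · cos φ₂ · cos Δλ )
  = atan2(-0.16696, 0.98582) = -9.612° → normalised to [0°, 360°): 350.388°.

350°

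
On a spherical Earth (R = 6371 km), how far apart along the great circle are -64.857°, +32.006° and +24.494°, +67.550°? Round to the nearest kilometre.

10395 km

Δλ = 67.550 − 32.006 = 35.544°.
Δφ = 24.494 − -64.857 = 89.351°.
a = sin²(Δφ/2) + cos φ₁ · cos φ₂ · sin²(Δλ/2) = 0.530358.
c = 2·atan2(√a, √(1−a)) = 1.63155 rad → d = 6371·c ≈ 10394.60 km.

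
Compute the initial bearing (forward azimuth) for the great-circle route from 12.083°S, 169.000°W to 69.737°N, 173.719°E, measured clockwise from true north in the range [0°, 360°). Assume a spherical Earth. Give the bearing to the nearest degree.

354°

Δλ = 173.719 − -169.000 = 342.719°; wrapped into (−180°, 180°]: -17.281°.
θ = atan2( sin Δλ · cos φ₂ , cos φ₁ · sin φ₂ − sin φ₁ · cos φ₂ · cos Δλ )
  = atan2(-0.10288, 0.98655) = -5.953° → normalised to [0°, 360°): 354.047°.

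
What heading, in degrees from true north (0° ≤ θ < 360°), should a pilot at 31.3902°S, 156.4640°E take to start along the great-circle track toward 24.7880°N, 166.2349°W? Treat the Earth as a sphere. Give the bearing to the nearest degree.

Δλ = -166.2349 − 156.4640 = -322.6989°; wrapped into (−180°, 180°]: 37.3011°.
θ = atan2( sin Δλ · cos φ₂ , cos φ₁ · sin φ₂ − sin φ₁ · cos φ₂ · cos Δλ )
  = atan2(0.55017, 0.73405) = 36.851° → normalised to [0°, 360°): 36.851°.

37°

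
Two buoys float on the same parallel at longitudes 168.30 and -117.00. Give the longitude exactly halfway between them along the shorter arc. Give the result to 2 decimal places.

-154.35°

Signed shortest Δλ from +168.30° to -117.00° is +74.70°.
Midpoint longitude = +168.30° + (+74.70°)/2 = +168.30° + 37.35° = +205.65°.
Normalise into (−180°, 180°]: -154.35°.
(The naïve average (+168.30 + -117.00)/2 = 25.65° is on the wrong side of the globe.)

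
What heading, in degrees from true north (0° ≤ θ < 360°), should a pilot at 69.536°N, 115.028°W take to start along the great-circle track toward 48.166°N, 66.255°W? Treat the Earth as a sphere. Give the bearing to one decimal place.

Δλ = -66.255 − -115.028 = 48.773°.
θ = atan2( sin Δλ · cos φ₂ , cos φ₁ · sin φ₂ − sin φ₁ · cos φ₂ · cos Δλ )
  = atan2(0.50163, -0.15133) = 106.787° → normalised to [0°, 360°): 106.787°.

106.8°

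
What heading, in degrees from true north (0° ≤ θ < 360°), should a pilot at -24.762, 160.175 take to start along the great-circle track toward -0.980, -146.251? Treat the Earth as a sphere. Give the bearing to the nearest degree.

Δλ = -146.251 − 160.175 = -306.426°; wrapped into (−180°, 180°]: 53.574°.
θ = atan2( sin Δλ · cos φ₂ , cos φ₁ · sin φ₂ − sin φ₁ · cos φ₂ · cos Δλ )
  = atan2(0.80451, 0.23314) = 73.839° → normalised to [0°, 360°): 73.839°.

74°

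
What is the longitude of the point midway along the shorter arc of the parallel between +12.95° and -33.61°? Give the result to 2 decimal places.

Signed shortest Δλ from +12.95° to -33.61° is -46.56°.
Midpoint longitude = +12.95° + (-46.56°)/2 = +12.95° − 23.28° = -10.33°.

-10.33°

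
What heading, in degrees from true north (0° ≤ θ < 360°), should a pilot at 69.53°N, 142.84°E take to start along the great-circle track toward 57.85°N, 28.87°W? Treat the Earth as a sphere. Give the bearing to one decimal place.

Δλ = -28.87 − 142.84 = -171.71°.
θ = atan2( sin Δλ · cos φ₂ , cos φ₁ · sin φ₂ − sin φ₁ · cos φ₂ · cos Δλ )
  = atan2(-0.07673, 0.78942) = -5.551° → normalised to [0°, 360°): 354.449°.

354.4°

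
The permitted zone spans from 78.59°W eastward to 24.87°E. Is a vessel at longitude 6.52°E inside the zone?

Band width going east from -78.59° to +24.87°: ((24.87 − -78.59) mod 360) = 103.46°.
Offset of +6.52° east of the west edge: ((6.52 − -78.59) mod 360) = 85.11°.
85.11° ≤ 103.46° ⇒ inside.

Yes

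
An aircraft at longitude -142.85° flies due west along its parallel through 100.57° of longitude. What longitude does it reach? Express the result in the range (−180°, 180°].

+116.58°

Start at -142.85°; shift −100.57° → -243.42°.
-243.42° lies outside (−180°, 180°]; add 360° → +116.58°.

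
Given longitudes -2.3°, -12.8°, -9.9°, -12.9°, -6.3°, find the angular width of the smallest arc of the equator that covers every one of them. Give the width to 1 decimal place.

Sort the longitudes: -12.9°, -12.8°, -9.9°, -6.3°, -2.3°.
Eastward gaps between consecutive values (wrapping around): 0.1°, 2.9°, 3.6°, 4.0°, 349.4°.
Largest gap = 349.4° ⇒ minimal covering band is its complement: 360° − 349.4° = 10.6°.
Band runs from -12.9° eastward to -2.3°.

10.6°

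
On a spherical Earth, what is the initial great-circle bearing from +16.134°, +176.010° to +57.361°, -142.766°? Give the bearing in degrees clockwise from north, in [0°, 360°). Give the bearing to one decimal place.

27.0°

Δλ = -142.766 − 176.010 = -318.776°; wrapped into (−180°, 180°]: 41.224°.
θ = atan2( sin Δλ · cos φ₂ , cos φ₁ · sin φ₂ − sin φ₁ · cos φ₂ · cos Δλ )
  = atan2(0.35543, 0.69619) = 27.046° → normalised to [0°, 360°): 27.046°.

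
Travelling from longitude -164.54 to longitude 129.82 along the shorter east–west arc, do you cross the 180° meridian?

Yes

Naïve |129.82 − -164.54| = 294.36° > 180°, so the shorter arc goes the other way round — across 180°.
Signed shortest Δλ = ((129.82 − -164.54 + 180) mod 360) − 180 = -65.64°.
Going west by 65.64° from -164.54° passes through 180° before reaching +129.82°.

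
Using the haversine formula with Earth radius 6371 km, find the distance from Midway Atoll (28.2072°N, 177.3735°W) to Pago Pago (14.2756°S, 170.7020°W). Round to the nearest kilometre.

Δλ = -170.7020 − -177.3735 = 6.6715°.
Δφ = -14.2756 − 28.2072 = -42.4828°.
a = sin²(Δφ/2) + cos φ₁ · cos φ₂ · sin²(Δλ/2) = 0.134151.
c = 2·atan2(√a, √(1−a)) = 0.74999 rad → d = 6371·c ≈ 4778.17 km.

4778 km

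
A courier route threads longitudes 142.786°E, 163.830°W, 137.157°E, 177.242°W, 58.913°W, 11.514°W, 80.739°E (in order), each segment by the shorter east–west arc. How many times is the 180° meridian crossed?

Leg 1: +142.786° → -163.830°, shortest Δλ = 53.384° (east) — crosses 180°.
Leg 2: -163.830° → +137.157°, shortest Δλ = -59.013° (west) — crosses 180°.
Leg 3: +137.157° → -177.242°, shortest Δλ = 45.601° (east) — crosses 180°.
Leg 4: -177.242° → -58.913°, shortest Δλ = 118.329° (east) — does not cross 180°.
Leg 5: -58.913° → -11.514°, shortest Δλ = 47.399° (east) — does not cross 180°.
Leg 6: -11.514° → +80.739°, shortest Δλ = 92.253° (east) — does not cross 180°.
Total crossings: 3.

3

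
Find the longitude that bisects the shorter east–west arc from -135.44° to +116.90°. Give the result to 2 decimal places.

Signed shortest Δλ from -135.44° to +116.90° is -107.66°.
Midpoint longitude = -135.44° + (-107.66°)/2 = -135.44° − 53.83° = -189.27°.
Normalise into (−180°, 180°]: +170.73°.
(The naïve average (-135.44 + +116.90)/2 = -9.27° is on the wrong side of the globe.)

+170.73°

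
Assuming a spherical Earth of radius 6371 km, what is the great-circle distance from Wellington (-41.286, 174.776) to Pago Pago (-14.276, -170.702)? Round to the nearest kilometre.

3315 km

Δλ = -170.702 − 174.776 = -345.478°; wrapped into (−180°, 180°]: 14.522°.
Δφ = -14.276 − -41.286 = 27.010°.
a = sin²(Δφ/2) + cos φ₁ · cos φ₂ · sin²(Δλ/2) = 0.066169.
c = 2·atan2(√a, √(1−a)) = 0.52032 rad → d = 6371·c ≈ 3314.94 km.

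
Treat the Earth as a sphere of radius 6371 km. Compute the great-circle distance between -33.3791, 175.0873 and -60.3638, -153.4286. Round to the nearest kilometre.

Δλ = -153.4286 − 175.0873 = -328.5159°; wrapped into (−180°, 180°]: 31.4841°.
Δφ = -60.3638 − -33.3791 = -26.9847°.
a = sin²(Δφ/2) + cos φ₁ · cos φ₂ · sin²(Δλ/2) = 0.084830.
c = 2·atan2(√a, √(1−a)) = 0.59108 rad → d = 6371·c ≈ 3765.77 km.

3766 km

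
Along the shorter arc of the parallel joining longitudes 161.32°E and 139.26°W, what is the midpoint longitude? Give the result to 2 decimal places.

168.97°W

Signed shortest Δλ from +161.32° to -139.26° is +59.42°.
Midpoint longitude = +161.32° + (+59.42°)/2 = +161.32° + 29.71° = +191.03°.
Normalise into (−180°, 180°]: -168.97°.
(The naïve average (+161.32 + -139.26)/2 = 11.03° is on the wrong side of the globe.)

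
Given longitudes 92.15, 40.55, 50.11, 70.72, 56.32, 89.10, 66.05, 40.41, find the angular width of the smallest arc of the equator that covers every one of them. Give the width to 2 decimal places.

Sort the longitudes: +40.41°, +40.55°, +50.11°, +56.32°, +66.05°, +70.72°, +89.10°, +92.15°.
Eastward gaps between consecutive values (wrapping around): 0.14°, 9.56°, 6.21°, 9.73°, 4.67°, 18.38°, 3.05°, 308.26°.
Largest gap = 308.26° ⇒ minimal covering band is its complement: 360° − 308.26° = 51.74°.
Band runs from +40.41° eastward to +92.15°.

51.74°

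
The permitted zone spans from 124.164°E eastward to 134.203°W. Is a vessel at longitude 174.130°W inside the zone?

Yes

Band width going east from +124.164° to -134.203°: ((-134.203 − 124.164) mod 360) = 101.633°.
Offset of -174.130° east of the west edge: ((-174.130 − 124.164) mod 360) = 61.706°.
61.706° ≤ 101.633° ⇒ inside.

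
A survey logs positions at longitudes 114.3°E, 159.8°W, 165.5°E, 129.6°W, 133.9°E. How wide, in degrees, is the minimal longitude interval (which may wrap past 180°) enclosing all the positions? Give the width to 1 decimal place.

Sort the longitudes: -159.8°, -129.6°, +114.3°, +133.9°, +165.5°.
Eastward gaps between consecutive values (wrapping around): 30.2°, 243.9°, 19.6°, 31.6°, 34.7°.
Largest gap = 243.9° ⇒ minimal covering band is its complement: 360° − 243.9° = 116.1°.
Band runs from +114.3° eastward to -129.6°, crossing the antimeridian.

116.1°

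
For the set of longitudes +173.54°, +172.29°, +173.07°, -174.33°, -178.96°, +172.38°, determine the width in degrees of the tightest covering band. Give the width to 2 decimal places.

13.38°

Sort the longitudes: -178.96°, -174.33°, +172.29°, +172.38°, +173.07°, +173.54°.
Eastward gaps between consecutive values (wrapping around): 4.63°, 346.62°, 0.09°, 0.69°, 0.47°, 7.50°.
Largest gap = 346.62° ⇒ minimal covering band is its complement: 360° − 346.62° = 13.38°.
Band runs from +172.29° eastward to -174.33°, crossing the antimeridian.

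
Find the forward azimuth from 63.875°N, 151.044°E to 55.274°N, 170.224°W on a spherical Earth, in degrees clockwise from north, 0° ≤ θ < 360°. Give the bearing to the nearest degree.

Δλ = -170.224 − 151.044 = -321.268°; wrapped into (−180°, 180°]: 38.732°.
θ = atan2( sin Δλ · cos φ₂ , cos φ₁ · sin φ₂ − sin φ₁ · cos φ₂ · cos Δλ )
  = atan2(0.35642, -0.03707) = 95.938° → normalised to [0°, 360°): 95.938°.

96°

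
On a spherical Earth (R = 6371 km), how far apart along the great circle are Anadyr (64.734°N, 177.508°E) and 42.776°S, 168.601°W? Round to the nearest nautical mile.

6488 nmi

Δλ = -168.601 − 177.508 = -346.109°; wrapped into (−180°, 180°]: 13.891°.
Δφ = -42.776 − 64.734 = -107.510°.
a = sin²(Δφ/2) + cos φ₁ · cos φ₂ · sin²(Δλ/2) = 0.655017.
c = 2·atan2(√a, √(1−a)) = 1.88603 rad → d = 6371·c ≈ 12015.87 km ≈ 6488.05 nmi.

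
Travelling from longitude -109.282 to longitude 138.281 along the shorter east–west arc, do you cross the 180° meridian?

Yes

Naïve |138.281 − -109.282| = 247.563° > 180°, so the shorter arc goes the other way round — across 180°.
Signed shortest Δλ = ((138.281 − -109.282 + 180) mod 360) − 180 = -112.437°.
Going west by 112.437° from -109.282° passes through 180° before reaching +138.281°.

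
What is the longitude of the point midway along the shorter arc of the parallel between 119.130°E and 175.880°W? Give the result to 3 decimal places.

151.625°E

Signed shortest Δλ from +119.130° to -175.880° is +64.990°.
Midpoint longitude = +119.130° + (+64.990°)/2 = +119.130° + 32.495° = +151.625°.
(The naïve average (+119.130 + -175.880)/2 = -28.375° is on the wrong side of the globe.)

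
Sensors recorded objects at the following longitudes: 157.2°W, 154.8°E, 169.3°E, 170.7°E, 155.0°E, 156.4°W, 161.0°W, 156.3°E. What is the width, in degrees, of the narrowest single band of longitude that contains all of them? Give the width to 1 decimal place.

Sort the longitudes: -161.0°, -157.2°, -156.4°, +154.8°, +155.0°, +156.3°, +169.3°, +170.7°.
Eastward gaps between consecutive values (wrapping around): 3.8°, 0.8°, 311.2°, 0.2°, 1.3°, 13.0°, 1.4°, 28.3°.
Largest gap = 311.2° ⇒ minimal covering band is its complement: 360° − 311.2° = 48.8°.
Band runs from +154.8° eastward to -156.4°, crossing the antimeridian.

48.8°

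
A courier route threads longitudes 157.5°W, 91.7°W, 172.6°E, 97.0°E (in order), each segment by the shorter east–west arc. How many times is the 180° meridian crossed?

1

Leg 1: -157.5° → -91.7°, shortest Δλ = 65.8° (east) — does not cross 180°.
Leg 2: -91.7° → +172.6°, shortest Δλ = -95.7° (west) — crosses 180°.
Leg 3: +172.6° → +97.0°, shortest Δλ = -75.6° (west) — does not cross 180°.
Total crossings: 1.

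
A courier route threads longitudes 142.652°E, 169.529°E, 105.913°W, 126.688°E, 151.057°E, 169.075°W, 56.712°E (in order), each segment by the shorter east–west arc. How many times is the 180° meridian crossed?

Leg 1: +142.652° → +169.529°, shortest Δλ = 26.877° (east) — does not cross 180°.
Leg 2: +169.529° → -105.913°, shortest Δλ = 84.558° (east) — crosses 180°.
Leg 3: -105.913° → +126.688°, shortest Δλ = -127.399° (west) — crosses 180°.
Leg 4: +126.688° → +151.057°, shortest Δλ = 24.369° (east) — does not cross 180°.
Leg 5: +151.057° → -169.075°, shortest Δλ = 39.868° (east) — crosses 180°.
Leg 6: -169.075° → +56.712°, shortest Δλ = -134.213° (west) — crosses 180°.
Total crossings: 4.

4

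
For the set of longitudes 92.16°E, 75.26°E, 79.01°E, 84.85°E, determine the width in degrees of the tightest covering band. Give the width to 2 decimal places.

Sort the longitudes: +75.26°, +79.01°, +84.85°, +92.16°.
Eastward gaps between consecutive values (wrapping around): 3.75°, 5.84°, 7.31°, 343.10°.
Largest gap = 343.10° ⇒ minimal covering band is its complement: 360° − 343.10° = 16.90°.
Band runs from +75.26° eastward to +92.16°.

16.90°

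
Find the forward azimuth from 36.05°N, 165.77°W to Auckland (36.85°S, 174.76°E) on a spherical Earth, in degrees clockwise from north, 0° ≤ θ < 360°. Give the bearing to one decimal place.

Δλ = 174.76 − -165.77 = 340.53°; wrapped into (−180°, 180°]: -19.47°.
θ = atan2( sin Δλ · cos φ₂ , cos φ₁ · sin φ₂ − sin φ₁ · cos φ₂ · cos Δλ )
  = atan2(-0.26672, -0.92886) = -163.979° → normalised to [0°, 360°): 196.021°.

196.0°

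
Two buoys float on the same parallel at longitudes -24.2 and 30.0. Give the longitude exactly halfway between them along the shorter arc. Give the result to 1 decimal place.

Signed shortest Δλ from -24.2° to +30.0° is +54.2°.
Midpoint longitude = -24.2° + (+54.2°)/2 = -24.2° + 27.1° = +2.9°.

+2.9°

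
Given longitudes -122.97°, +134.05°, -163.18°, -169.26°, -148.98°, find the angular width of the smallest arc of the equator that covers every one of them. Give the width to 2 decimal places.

102.98°

Sort the longitudes: -169.26°, -163.18°, -148.98°, -122.97°, +134.05°.
Eastward gaps between consecutive values (wrapping around): 6.08°, 14.20°, 26.01°, 257.02°, 56.69°.
Largest gap = 257.02° ⇒ minimal covering band is its complement: 360° − 257.02° = 102.98°.
Band runs from +134.05° eastward to -122.97°, crossing the antimeridian.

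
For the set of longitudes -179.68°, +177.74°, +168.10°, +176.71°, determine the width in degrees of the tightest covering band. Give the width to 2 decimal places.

12.22°

Sort the longitudes: -179.68°, +168.10°, +176.71°, +177.74°.
Eastward gaps between consecutive values (wrapping around): 347.78°, 8.61°, 1.03°, 2.58°.
Largest gap = 347.78° ⇒ minimal covering band is its complement: 360° − 347.78° = 12.22°.
Band runs from +168.10° eastward to -179.68°, crossing the antimeridian.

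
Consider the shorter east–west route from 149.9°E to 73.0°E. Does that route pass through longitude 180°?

No

Signed shortest Δλ = ((73.0 − 149.9 + 180) mod 360) − 180 = -76.9°.
Going west by 76.9° from +149.9° reaches +73.0° without touching 180°.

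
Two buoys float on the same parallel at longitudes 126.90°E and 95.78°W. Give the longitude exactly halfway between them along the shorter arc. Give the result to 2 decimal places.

164.44°W

Signed shortest Δλ from +126.90° to -95.78° is +137.32°.
Midpoint longitude = +126.90° + (+137.32°)/2 = +126.90° + 68.66° = +195.56°.
Normalise into (−180°, 180°]: -164.44°.
(The naïve average (+126.90 + -95.78)/2 = 15.56° is on the wrong side of the globe.)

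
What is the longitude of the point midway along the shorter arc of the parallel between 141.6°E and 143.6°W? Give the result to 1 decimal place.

179.0°E

Signed shortest Δλ from +141.6° to -143.6° is +74.8°.
Midpoint longitude = +141.6° + (+74.8°)/2 = +141.6° + 37.4° = +179.0°.
(The naïve average (+141.6 + -143.6)/2 = -1.0° is on the wrong side of the globe.)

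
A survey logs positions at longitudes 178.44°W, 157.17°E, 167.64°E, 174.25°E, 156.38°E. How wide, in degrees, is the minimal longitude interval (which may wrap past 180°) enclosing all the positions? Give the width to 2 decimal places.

Sort the longitudes: -178.44°, +156.38°, +157.17°, +167.64°, +174.25°.
Eastward gaps between consecutive values (wrapping around): 334.82°, 0.79°, 10.47°, 6.61°, 7.31°.
Largest gap = 334.82° ⇒ minimal covering band is its complement: 360° − 334.82° = 25.18°.
Band runs from +156.38° eastward to -178.44°, crossing the antimeridian.

25.18°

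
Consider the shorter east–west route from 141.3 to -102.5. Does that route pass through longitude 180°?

Naïve |-102.5 − 141.3| = 243.8° > 180°, so the shorter arc goes the other way round — across 180°.
Signed shortest Δλ = ((-102.5 − 141.3 + 180) mod 360) − 180 = 116.2°.
Going east by 116.2° from +141.3° passes through 180° before reaching -102.5°.

Yes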